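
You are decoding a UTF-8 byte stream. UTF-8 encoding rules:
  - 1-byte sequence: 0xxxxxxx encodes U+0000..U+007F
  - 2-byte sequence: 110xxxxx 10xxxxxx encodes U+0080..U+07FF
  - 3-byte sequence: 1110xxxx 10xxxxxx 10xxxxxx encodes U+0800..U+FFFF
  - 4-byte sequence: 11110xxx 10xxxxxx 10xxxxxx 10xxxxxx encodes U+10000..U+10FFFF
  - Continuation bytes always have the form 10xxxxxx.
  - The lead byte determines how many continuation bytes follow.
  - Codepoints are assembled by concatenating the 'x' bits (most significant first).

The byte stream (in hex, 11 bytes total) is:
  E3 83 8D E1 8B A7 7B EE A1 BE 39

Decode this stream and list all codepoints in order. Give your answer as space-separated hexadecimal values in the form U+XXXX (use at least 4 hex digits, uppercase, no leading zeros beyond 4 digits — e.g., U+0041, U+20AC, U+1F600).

Answer: U+30CD U+12E7 U+007B U+E87E U+0039

Derivation:
Byte[0]=E3: 3-byte lead, need 2 cont bytes. acc=0x3
Byte[1]=83: continuation. acc=(acc<<6)|0x03=0xC3
Byte[2]=8D: continuation. acc=(acc<<6)|0x0D=0x30CD
Completed: cp=U+30CD (starts at byte 0)
Byte[3]=E1: 3-byte lead, need 2 cont bytes. acc=0x1
Byte[4]=8B: continuation. acc=(acc<<6)|0x0B=0x4B
Byte[5]=A7: continuation. acc=(acc<<6)|0x27=0x12E7
Completed: cp=U+12E7 (starts at byte 3)
Byte[6]=7B: 1-byte ASCII. cp=U+007B
Byte[7]=EE: 3-byte lead, need 2 cont bytes. acc=0xE
Byte[8]=A1: continuation. acc=(acc<<6)|0x21=0x3A1
Byte[9]=BE: continuation. acc=(acc<<6)|0x3E=0xE87E
Completed: cp=U+E87E (starts at byte 7)
Byte[10]=39: 1-byte ASCII. cp=U+0039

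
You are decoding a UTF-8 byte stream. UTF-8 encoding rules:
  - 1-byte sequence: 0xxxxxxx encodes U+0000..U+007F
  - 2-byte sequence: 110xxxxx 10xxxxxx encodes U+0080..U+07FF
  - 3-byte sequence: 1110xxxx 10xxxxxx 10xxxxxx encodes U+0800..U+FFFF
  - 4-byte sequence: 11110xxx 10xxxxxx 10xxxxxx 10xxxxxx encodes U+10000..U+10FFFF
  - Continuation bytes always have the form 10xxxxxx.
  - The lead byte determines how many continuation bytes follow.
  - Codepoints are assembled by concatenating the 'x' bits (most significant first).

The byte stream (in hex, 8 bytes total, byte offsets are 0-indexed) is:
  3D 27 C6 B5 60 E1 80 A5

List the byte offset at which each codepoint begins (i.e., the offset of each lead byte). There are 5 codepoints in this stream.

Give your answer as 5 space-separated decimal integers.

Answer: 0 1 2 4 5

Derivation:
Byte[0]=3D: 1-byte ASCII. cp=U+003D
Byte[1]=27: 1-byte ASCII. cp=U+0027
Byte[2]=C6: 2-byte lead, need 1 cont bytes. acc=0x6
Byte[3]=B5: continuation. acc=(acc<<6)|0x35=0x1B5
Completed: cp=U+01B5 (starts at byte 2)
Byte[4]=60: 1-byte ASCII. cp=U+0060
Byte[5]=E1: 3-byte lead, need 2 cont bytes. acc=0x1
Byte[6]=80: continuation. acc=(acc<<6)|0x00=0x40
Byte[7]=A5: continuation. acc=(acc<<6)|0x25=0x1025
Completed: cp=U+1025 (starts at byte 5)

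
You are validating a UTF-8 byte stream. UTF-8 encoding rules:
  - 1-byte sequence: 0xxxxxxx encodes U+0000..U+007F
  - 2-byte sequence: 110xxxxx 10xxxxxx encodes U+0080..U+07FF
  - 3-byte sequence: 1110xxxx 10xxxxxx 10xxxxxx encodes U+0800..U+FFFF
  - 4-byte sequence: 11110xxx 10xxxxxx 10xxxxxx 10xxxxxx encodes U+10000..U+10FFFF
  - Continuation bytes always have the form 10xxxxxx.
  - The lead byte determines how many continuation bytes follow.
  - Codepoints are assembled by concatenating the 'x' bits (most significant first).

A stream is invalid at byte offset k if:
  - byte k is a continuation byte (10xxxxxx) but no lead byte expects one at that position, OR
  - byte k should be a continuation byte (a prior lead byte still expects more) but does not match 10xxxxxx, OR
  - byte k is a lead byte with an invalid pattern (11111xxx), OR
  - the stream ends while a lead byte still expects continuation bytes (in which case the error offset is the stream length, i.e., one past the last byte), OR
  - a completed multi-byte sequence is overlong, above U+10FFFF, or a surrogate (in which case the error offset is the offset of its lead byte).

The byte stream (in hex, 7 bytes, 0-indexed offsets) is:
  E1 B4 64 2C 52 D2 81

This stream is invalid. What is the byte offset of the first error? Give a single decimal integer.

Byte[0]=E1: 3-byte lead, need 2 cont bytes. acc=0x1
Byte[1]=B4: continuation. acc=(acc<<6)|0x34=0x74
Byte[2]=64: expected 10xxxxxx continuation. INVALID

Answer: 2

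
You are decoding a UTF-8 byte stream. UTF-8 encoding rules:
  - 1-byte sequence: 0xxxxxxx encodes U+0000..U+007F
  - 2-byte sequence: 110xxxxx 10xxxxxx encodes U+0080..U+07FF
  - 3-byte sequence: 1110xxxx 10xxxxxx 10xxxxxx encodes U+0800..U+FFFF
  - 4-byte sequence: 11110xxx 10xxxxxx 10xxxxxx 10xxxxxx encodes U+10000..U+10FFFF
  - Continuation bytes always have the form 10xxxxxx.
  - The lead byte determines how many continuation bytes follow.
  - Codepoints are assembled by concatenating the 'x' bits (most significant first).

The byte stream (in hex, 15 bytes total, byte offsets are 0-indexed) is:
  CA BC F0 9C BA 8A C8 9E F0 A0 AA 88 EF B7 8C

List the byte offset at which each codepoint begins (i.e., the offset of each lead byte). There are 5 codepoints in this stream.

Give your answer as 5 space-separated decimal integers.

Answer: 0 2 6 8 12

Derivation:
Byte[0]=CA: 2-byte lead, need 1 cont bytes. acc=0xA
Byte[1]=BC: continuation. acc=(acc<<6)|0x3C=0x2BC
Completed: cp=U+02BC (starts at byte 0)
Byte[2]=F0: 4-byte lead, need 3 cont bytes. acc=0x0
Byte[3]=9C: continuation. acc=(acc<<6)|0x1C=0x1C
Byte[4]=BA: continuation. acc=(acc<<6)|0x3A=0x73A
Byte[5]=8A: continuation. acc=(acc<<6)|0x0A=0x1CE8A
Completed: cp=U+1CE8A (starts at byte 2)
Byte[6]=C8: 2-byte lead, need 1 cont bytes. acc=0x8
Byte[7]=9E: continuation. acc=(acc<<6)|0x1E=0x21E
Completed: cp=U+021E (starts at byte 6)
Byte[8]=F0: 4-byte lead, need 3 cont bytes. acc=0x0
Byte[9]=A0: continuation. acc=(acc<<6)|0x20=0x20
Byte[10]=AA: continuation. acc=(acc<<6)|0x2A=0x82A
Byte[11]=88: continuation. acc=(acc<<6)|0x08=0x20A88
Completed: cp=U+20A88 (starts at byte 8)
Byte[12]=EF: 3-byte lead, need 2 cont bytes. acc=0xF
Byte[13]=B7: continuation. acc=(acc<<6)|0x37=0x3F7
Byte[14]=8C: continuation. acc=(acc<<6)|0x0C=0xFDCC
Completed: cp=U+FDCC (starts at byte 12)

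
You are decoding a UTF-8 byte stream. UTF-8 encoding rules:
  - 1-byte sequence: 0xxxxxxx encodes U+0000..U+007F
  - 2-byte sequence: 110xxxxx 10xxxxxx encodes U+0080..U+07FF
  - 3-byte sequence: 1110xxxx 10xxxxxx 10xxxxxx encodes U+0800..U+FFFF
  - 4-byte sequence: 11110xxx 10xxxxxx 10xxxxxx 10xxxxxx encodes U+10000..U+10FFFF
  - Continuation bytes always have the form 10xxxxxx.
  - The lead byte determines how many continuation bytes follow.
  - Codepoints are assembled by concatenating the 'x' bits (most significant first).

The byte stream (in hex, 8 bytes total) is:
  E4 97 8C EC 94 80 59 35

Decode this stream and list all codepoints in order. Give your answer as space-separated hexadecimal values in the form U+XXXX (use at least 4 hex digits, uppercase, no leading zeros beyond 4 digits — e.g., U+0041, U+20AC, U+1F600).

Byte[0]=E4: 3-byte lead, need 2 cont bytes. acc=0x4
Byte[1]=97: continuation. acc=(acc<<6)|0x17=0x117
Byte[2]=8C: continuation. acc=(acc<<6)|0x0C=0x45CC
Completed: cp=U+45CC (starts at byte 0)
Byte[3]=EC: 3-byte lead, need 2 cont bytes. acc=0xC
Byte[4]=94: continuation. acc=(acc<<6)|0x14=0x314
Byte[5]=80: continuation. acc=(acc<<6)|0x00=0xC500
Completed: cp=U+C500 (starts at byte 3)
Byte[6]=59: 1-byte ASCII. cp=U+0059
Byte[7]=35: 1-byte ASCII. cp=U+0035

Answer: U+45CC U+C500 U+0059 U+0035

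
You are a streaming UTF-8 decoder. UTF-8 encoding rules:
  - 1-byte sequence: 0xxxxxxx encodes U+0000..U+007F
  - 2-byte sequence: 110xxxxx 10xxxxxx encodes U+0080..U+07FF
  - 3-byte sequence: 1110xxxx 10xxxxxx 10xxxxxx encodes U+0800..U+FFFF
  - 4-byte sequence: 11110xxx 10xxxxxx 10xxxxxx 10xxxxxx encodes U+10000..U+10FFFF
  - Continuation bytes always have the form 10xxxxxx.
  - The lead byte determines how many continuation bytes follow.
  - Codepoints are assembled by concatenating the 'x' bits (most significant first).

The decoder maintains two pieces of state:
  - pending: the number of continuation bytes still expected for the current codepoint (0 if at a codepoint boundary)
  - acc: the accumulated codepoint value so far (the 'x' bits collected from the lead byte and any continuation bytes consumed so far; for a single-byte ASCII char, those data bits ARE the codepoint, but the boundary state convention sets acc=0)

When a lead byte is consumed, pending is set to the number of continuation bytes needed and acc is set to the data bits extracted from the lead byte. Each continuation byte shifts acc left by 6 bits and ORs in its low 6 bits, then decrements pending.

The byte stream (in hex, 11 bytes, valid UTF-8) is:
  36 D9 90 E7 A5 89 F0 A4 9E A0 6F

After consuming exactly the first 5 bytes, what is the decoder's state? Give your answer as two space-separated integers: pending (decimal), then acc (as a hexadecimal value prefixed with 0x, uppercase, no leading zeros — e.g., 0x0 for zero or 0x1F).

Answer: 1 0x1E5

Derivation:
Byte[0]=36: 1-byte. pending=0, acc=0x0
Byte[1]=D9: 2-byte lead. pending=1, acc=0x19
Byte[2]=90: continuation. acc=(acc<<6)|0x10=0x650, pending=0
Byte[3]=E7: 3-byte lead. pending=2, acc=0x7
Byte[4]=A5: continuation. acc=(acc<<6)|0x25=0x1E5, pending=1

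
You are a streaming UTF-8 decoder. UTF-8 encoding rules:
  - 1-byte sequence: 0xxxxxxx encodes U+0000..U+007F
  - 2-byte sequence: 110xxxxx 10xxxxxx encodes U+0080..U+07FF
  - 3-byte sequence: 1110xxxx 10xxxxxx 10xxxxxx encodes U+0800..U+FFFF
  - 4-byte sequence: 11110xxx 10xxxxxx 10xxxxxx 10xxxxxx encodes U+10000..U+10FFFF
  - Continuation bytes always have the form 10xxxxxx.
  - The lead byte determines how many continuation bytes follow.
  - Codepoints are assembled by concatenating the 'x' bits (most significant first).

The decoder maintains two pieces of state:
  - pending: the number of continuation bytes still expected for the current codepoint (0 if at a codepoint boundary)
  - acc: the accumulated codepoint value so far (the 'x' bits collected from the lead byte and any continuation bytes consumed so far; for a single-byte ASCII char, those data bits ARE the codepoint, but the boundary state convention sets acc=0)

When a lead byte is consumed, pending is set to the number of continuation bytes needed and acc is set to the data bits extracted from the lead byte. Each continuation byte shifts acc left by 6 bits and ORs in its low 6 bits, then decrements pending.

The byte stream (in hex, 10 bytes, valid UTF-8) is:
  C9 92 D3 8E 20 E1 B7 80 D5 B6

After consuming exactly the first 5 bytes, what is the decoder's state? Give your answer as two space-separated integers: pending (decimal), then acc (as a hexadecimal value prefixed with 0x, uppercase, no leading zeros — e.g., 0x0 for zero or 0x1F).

Answer: 0 0x0

Derivation:
Byte[0]=C9: 2-byte lead. pending=1, acc=0x9
Byte[1]=92: continuation. acc=(acc<<6)|0x12=0x252, pending=0
Byte[2]=D3: 2-byte lead. pending=1, acc=0x13
Byte[3]=8E: continuation. acc=(acc<<6)|0x0E=0x4CE, pending=0
Byte[4]=20: 1-byte. pending=0, acc=0x0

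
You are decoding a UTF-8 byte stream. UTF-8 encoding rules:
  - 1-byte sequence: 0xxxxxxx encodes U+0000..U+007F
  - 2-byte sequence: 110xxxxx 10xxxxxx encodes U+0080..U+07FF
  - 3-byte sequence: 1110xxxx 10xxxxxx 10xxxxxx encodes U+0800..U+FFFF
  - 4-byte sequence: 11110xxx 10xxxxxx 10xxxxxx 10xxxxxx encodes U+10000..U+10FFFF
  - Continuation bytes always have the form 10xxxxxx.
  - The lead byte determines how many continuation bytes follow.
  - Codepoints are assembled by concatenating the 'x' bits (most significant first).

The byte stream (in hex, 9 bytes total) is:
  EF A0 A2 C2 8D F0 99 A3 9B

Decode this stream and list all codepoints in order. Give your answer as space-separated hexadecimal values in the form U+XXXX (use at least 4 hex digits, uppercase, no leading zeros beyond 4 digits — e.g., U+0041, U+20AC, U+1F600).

Answer: U+F822 U+008D U+198DB

Derivation:
Byte[0]=EF: 3-byte lead, need 2 cont bytes. acc=0xF
Byte[1]=A0: continuation. acc=(acc<<6)|0x20=0x3E0
Byte[2]=A2: continuation. acc=(acc<<6)|0x22=0xF822
Completed: cp=U+F822 (starts at byte 0)
Byte[3]=C2: 2-byte lead, need 1 cont bytes. acc=0x2
Byte[4]=8D: continuation. acc=(acc<<6)|0x0D=0x8D
Completed: cp=U+008D (starts at byte 3)
Byte[5]=F0: 4-byte lead, need 3 cont bytes. acc=0x0
Byte[6]=99: continuation. acc=(acc<<6)|0x19=0x19
Byte[7]=A3: continuation. acc=(acc<<6)|0x23=0x663
Byte[8]=9B: continuation. acc=(acc<<6)|0x1B=0x198DB
Completed: cp=U+198DB (starts at byte 5)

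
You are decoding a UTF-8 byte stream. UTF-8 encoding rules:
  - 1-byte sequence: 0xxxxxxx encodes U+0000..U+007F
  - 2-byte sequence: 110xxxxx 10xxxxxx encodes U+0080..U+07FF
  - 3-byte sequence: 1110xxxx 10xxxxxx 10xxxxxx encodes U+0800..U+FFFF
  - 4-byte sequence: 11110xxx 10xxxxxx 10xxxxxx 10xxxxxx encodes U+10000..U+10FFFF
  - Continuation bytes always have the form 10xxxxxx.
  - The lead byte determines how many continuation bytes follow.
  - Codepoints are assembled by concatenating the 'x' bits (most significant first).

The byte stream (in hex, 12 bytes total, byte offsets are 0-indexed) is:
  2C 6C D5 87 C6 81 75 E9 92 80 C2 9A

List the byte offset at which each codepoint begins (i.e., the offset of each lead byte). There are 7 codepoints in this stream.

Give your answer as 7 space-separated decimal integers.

Byte[0]=2C: 1-byte ASCII. cp=U+002C
Byte[1]=6C: 1-byte ASCII. cp=U+006C
Byte[2]=D5: 2-byte lead, need 1 cont bytes. acc=0x15
Byte[3]=87: continuation. acc=(acc<<6)|0x07=0x547
Completed: cp=U+0547 (starts at byte 2)
Byte[4]=C6: 2-byte lead, need 1 cont bytes. acc=0x6
Byte[5]=81: continuation. acc=(acc<<6)|0x01=0x181
Completed: cp=U+0181 (starts at byte 4)
Byte[6]=75: 1-byte ASCII. cp=U+0075
Byte[7]=E9: 3-byte lead, need 2 cont bytes. acc=0x9
Byte[8]=92: continuation. acc=(acc<<6)|0x12=0x252
Byte[9]=80: continuation. acc=(acc<<6)|0x00=0x9480
Completed: cp=U+9480 (starts at byte 7)
Byte[10]=C2: 2-byte lead, need 1 cont bytes. acc=0x2
Byte[11]=9A: continuation. acc=(acc<<6)|0x1A=0x9A
Completed: cp=U+009A (starts at byte 10)

Answer: 0 1 2 4 6 7 10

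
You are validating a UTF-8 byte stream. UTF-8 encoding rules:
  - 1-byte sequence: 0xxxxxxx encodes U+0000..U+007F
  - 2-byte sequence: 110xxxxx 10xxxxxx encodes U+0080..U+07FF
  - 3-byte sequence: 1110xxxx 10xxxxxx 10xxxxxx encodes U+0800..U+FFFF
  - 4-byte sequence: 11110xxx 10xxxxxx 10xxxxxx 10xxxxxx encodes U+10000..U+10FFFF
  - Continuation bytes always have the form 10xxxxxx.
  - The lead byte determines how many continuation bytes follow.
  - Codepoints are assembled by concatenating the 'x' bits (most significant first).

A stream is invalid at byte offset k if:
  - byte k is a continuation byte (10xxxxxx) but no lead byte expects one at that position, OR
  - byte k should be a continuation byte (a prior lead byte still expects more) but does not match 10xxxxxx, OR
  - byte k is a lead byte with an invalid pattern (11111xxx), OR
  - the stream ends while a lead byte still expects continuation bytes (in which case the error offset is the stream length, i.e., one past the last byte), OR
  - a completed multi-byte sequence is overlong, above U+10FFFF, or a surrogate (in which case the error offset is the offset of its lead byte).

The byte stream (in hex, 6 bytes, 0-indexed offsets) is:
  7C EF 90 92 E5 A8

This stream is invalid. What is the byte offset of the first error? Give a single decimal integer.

Byte[0]=7C: 1-byte ASCII. cp=U+007C
Byte[1]=EF: 3-byte lead, need 2 cont bytes. acc=0xF
Byte[2]=90: continuation. acc=(acc<<6)|0x10=0x3D0
Byte[3]=92: continuation. acc=(acc<<6)|0x12=0xF412
Completed: cp=U+F412 (starts at byte 1)
Byte[4]=E5: 3-byte lead, need 2 cont bytes. acc=0x5
Byte[5]=A8: continuation. acc=(acc<<6)|0x28=0x168
Byte[6]: stream ended, expected continuation. INVALID

Answer: 6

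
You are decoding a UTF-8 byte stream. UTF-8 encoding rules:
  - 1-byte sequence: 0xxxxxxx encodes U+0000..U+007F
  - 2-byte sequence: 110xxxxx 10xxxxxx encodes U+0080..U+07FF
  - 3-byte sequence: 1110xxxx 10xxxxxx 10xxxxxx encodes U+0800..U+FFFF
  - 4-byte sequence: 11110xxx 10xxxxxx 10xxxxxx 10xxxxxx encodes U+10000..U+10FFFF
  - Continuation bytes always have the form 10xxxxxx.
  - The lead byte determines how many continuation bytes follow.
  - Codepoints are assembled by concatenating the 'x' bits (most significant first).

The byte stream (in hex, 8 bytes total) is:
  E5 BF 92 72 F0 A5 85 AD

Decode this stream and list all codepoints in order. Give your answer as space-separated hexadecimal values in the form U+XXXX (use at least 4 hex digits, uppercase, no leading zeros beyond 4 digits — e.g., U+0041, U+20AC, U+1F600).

Byte[0]=E5: 3-byte lead, need 2 cont bytes. acc=0x5
Byte[1]=BF: continuation. acc=(acc<<6)|0x3F=0x17F
Byte[2]=92: continuation. acc=(acc<<6)|0x12=0x5FD2
Completed: cp=U+5FD2 (starts at byte 0)
Byte[3]=72: 1-byte ASCII. cp=U+0072
Byte[4]=F0: 4-byte lead, need 3 cont bytes. acc=0x0
Byte[5]=A5: continuation. acc=(acc<<6)|0x25=0x25
Byte[6]=85: continuation. acc=(acc<<6)|0x05=0x945
Byte[7]=AD: continuation. acc=(acc<<6)|0x2D=0x2516D
Completed: cp=U+2516D (starts at byte 4)

Answer: U+5FD2 U+0072 U+2516D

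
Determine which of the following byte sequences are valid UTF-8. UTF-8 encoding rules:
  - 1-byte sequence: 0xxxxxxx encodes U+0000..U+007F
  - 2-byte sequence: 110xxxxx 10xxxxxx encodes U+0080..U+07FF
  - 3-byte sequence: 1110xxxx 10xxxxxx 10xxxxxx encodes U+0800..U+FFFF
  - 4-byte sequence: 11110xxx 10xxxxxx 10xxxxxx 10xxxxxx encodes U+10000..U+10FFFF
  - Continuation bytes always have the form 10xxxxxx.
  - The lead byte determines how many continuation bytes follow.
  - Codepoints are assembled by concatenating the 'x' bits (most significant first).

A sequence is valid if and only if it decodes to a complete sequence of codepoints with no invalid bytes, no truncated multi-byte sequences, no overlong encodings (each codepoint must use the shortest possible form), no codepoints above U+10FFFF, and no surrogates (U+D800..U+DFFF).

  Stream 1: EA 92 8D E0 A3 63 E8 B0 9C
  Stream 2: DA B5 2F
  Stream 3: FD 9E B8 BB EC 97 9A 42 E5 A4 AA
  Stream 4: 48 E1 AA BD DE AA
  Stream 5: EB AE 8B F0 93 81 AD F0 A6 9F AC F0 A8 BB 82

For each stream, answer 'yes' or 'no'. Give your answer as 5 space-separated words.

Stream 1: error at byte offset 5. INVALID
Stream 2: decodes cleanly. VALID
Stream 3: error at byte offset 0. INVALID
Stream 4: decodes cleanly. VALID
Stream 5: decodes cleanly. VALID

Answer: no yes no yes yes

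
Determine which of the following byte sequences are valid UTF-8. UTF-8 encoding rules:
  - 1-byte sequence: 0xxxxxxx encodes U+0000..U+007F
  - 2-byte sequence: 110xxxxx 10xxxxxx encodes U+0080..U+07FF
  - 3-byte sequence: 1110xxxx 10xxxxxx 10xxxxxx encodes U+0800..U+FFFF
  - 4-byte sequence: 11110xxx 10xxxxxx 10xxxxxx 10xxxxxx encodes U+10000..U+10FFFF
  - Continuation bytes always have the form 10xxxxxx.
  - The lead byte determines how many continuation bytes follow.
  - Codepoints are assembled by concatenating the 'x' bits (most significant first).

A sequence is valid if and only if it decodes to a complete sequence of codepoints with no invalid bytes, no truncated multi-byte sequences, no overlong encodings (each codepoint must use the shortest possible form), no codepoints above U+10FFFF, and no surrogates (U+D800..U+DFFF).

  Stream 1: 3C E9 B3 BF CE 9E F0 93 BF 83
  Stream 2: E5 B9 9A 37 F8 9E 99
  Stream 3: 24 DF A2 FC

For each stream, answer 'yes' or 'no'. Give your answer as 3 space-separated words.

Answer: yes no no

Derivation:
Stream 1: decodes cleanly. VALID
Stream 2: error at byte offset 4. INVALID
Stream 3: error at byte offset 3. INVALID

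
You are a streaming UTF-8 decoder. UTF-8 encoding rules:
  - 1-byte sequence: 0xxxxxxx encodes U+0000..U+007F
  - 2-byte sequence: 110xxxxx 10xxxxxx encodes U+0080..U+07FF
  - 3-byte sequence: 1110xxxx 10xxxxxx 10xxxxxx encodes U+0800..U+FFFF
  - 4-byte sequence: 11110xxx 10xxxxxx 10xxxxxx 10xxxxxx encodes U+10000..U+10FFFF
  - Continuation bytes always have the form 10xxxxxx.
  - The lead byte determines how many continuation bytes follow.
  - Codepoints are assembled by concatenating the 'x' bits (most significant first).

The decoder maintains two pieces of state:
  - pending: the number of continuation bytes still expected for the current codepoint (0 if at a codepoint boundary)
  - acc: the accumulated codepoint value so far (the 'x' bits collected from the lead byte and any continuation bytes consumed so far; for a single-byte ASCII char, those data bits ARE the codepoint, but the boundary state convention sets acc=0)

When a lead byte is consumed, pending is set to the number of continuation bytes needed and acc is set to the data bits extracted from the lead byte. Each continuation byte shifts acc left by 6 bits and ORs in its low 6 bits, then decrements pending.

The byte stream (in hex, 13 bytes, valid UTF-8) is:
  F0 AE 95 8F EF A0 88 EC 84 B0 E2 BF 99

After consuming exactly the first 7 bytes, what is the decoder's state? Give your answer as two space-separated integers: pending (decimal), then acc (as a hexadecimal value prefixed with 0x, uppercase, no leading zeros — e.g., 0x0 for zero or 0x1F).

Byte[0]=F0: 4-byte lead. pending=3, acc=0x0
Byte[1]=AE: continuation. acc=(acc<<6)|0x2E=0x2E, pending=2
Byte[2]=95: continuation. acc=(acc<<6)|0x15=0xB95, pending=1
Byte[3]=8F: continuation. acc=(acc<<6)|0x0F=0x2E54F, pending=0
Byte[4]=EF: 3-byte lead. pending=2, acc=0xF
Byte[5]=A0: continuation. acc=(acc<<6)|0x20=0x3E0, pending=1
Byte[6]=88: continuation. acc=(acc<<6)|0x08=0xF808, pending=0

Answer: 0 0xF808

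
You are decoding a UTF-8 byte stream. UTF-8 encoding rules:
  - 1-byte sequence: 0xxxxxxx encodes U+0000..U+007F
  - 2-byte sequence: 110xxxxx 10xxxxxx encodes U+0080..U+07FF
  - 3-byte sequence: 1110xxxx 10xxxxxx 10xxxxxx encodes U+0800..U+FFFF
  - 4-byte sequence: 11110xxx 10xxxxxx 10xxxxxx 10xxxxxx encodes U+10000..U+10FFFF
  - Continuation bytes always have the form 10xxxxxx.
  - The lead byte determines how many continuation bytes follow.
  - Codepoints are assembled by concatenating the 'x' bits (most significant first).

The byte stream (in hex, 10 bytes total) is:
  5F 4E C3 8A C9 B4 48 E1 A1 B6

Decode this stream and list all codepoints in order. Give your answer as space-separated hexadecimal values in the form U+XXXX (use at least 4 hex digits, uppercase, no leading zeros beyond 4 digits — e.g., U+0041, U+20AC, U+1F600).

Answer: U+005F U+004E U+00CA U+0274 U+0048 U+1876

Derivation:
Byte[0]=5F: 1-byte ASCII. cp=U+005F
Byte[1]=4E: 1-byte ASCII. cp=U+004E
Byte[2]=C3: 2-byte lead, need 1 cont bytes. acc=0x3
Byte[3]=8A: continuation. acc=(acc<<6)|0x0A=0xCA
Completed: cp=U+00CA (starts at byte 2)
Byte[4]=C9: 2-byte lead, need 1 cont bytes. acc=0x9
Byte[5]=B4: continuation. acc=(acc<<6)|0x34=0x274
Completed: cp=U+0274 (starts at byte 4)
Byte[6]=48: 1-byte ASCII. cp=U+0048
Byte[7]=E1: 3-byte lead, need 2 cont bytes. acc=0x1
Byte[8]=A1: continuation. acc=(acc<<6)|0x21=0x61
Byte[9]=B6: continuation. acc=(acc<<6)|0x36=0x1876
Completed: cp=U+1876 (starts at byte 7)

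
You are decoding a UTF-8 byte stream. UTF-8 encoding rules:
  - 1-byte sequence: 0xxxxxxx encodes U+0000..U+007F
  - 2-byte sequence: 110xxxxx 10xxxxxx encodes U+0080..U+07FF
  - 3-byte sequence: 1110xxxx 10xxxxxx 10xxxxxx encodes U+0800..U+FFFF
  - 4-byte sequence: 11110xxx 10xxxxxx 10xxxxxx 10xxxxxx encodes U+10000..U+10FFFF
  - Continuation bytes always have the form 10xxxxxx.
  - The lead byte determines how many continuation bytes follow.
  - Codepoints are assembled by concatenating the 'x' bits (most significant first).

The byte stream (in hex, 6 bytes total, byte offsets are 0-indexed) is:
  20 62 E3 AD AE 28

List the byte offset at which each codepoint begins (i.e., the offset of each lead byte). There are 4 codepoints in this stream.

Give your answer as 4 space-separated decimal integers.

Byte[0]=20: 1-byte ASCII. cp=U+0020
Byte[1]=62: 1-byte ASCII. cp=U+0062
Byte[2]=E3: 3-byte lead, need 2 cont bytes. acc=0x3
Byte[3]=AD: continuation. acc=(acc<<6)|0x2D=0xED
Byte[4]=AE: continuation. acc=(acc<<6)|0x2E=0x3B6E
Completed: cp=U+3B6E (starts at byte 2)
Byte[5]=28: 1-byte ASCII. cp=U+0028

Answer: 0 1 2 5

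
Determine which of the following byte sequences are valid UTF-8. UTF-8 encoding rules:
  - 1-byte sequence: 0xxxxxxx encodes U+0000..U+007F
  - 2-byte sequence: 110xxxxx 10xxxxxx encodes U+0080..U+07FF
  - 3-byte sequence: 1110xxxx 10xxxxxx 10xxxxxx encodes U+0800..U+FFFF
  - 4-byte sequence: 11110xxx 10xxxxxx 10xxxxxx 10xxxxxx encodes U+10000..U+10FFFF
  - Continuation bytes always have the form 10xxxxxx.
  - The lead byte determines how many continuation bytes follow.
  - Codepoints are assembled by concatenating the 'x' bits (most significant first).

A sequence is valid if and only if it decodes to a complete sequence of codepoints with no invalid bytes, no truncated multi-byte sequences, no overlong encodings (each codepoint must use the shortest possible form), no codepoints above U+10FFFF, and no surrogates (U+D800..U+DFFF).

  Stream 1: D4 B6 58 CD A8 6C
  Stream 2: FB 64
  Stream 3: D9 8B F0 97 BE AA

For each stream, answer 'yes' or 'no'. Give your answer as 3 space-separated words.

Stream 1: decodes cleanly. VALID
Stream 2: error at byte offset 0. INVALID
Stream 3: decodes cleanly. VALID

Answer: yes no yes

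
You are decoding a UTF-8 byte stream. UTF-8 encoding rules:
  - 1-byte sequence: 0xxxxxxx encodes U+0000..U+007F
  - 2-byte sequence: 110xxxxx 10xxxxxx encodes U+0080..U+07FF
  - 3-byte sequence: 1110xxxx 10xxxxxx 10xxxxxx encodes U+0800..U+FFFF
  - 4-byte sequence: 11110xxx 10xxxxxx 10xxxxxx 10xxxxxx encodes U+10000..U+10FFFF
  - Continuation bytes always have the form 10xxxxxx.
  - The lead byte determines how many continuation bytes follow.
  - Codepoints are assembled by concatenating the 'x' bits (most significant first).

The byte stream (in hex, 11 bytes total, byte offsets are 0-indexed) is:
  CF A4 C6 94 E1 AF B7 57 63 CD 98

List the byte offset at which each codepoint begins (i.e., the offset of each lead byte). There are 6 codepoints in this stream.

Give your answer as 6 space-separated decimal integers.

Answer: 0 2 4 7 8 9

Derivation:
Byte[0]=CF: 2-byte lead, need 1 cont bytes. acc=0xF
Byte[1]=A4: continuation. acc=(acc<<6)|0x24=0x3E4
Completed: cp=U+03E4 (starts at byte 0)
Byte[2]=C6: 2-byte lead, need 1 cont bytes. acc=0x6
Byte[3]=94: continuation. acc=(acc<<6)|0x14=0x194
Completed: cp=U+0194 (starts at byte 2)
Byte[4]=E1: 3-byte lead, need 2 cont bytes. acc=0x1
Byte[5]=AF: continuation. acc=(acc<<6)|0x2F=0x6F
Byte[6]=B7: continuation. acc=(acc<<6)|0x37=0x1BF7
Completed: cp=U+1BF7 (starts at byte 4)
Byte[7]=57: 1-byte ASCII. cp=U+0057
Byte[8]=63: 1-byte ASCII. cp=U+0063
Byte[9]=CD: 2-byte lead, need 1 cont bytes. acc=0xD
Byte[10]=98: continuation. acc=(acc<<6)|0x18=0x358
Completed: cp=U+0358 (starts at byte 9)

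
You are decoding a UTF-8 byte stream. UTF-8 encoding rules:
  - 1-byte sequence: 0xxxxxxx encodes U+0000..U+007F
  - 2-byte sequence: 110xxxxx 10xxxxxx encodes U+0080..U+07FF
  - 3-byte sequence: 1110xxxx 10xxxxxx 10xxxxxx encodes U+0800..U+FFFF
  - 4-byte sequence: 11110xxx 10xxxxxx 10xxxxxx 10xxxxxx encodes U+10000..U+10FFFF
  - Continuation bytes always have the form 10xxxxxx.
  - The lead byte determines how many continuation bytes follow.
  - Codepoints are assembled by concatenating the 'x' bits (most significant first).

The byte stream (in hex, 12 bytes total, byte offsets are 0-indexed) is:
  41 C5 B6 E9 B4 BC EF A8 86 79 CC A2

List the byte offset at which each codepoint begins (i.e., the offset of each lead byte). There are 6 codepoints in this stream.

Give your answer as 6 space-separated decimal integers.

Answer: 0 1 3 6 9 10

Derivation:
Byte[0]=41: 1-byte ASCII. cp=U+0041
Byte[1]=C5: 2-byte lead, need 1 cont bytes. acc=0x5
Byte[2]=B6: continuation. acc=(acc<<6)|0x36=0x176
Completed: cp=U+0176 (starts at byte 1)
Byte[3]=E9: 3-byte lead, need 2 cont bytes. acc=0x9
Byte[4]=B4: continuation. acc=(acc<<6)|0x34=0x274
Byte[5]=BC: continuation. acc=(acc<<6)|0x3C=0x9D3C
Completed: cp=U+9D3C (starts at byte 3)
Byte[6]=EF: 3-byte lead, need 2 cont bytes. acc=0xF
Byte[7]=A8: continuation. acc=(acc<<6)|0x28=0x3E8
Byte[8]=86: continuation. acc=(acc<<6)|0x06=0xFA06
Completed: cp=U+FA06 (starts at byte 6)
Byte[9]=79: 1-byte ASCII. cp=U+0079
Byte[10]=CC: 2-byte lead, need 1 cont bytes. acc=0xC
Byte[11]=A2: continuation. acc=(acc<<6)|0x22=0x322
Completed: cp=U+0322 (starts at byte 10)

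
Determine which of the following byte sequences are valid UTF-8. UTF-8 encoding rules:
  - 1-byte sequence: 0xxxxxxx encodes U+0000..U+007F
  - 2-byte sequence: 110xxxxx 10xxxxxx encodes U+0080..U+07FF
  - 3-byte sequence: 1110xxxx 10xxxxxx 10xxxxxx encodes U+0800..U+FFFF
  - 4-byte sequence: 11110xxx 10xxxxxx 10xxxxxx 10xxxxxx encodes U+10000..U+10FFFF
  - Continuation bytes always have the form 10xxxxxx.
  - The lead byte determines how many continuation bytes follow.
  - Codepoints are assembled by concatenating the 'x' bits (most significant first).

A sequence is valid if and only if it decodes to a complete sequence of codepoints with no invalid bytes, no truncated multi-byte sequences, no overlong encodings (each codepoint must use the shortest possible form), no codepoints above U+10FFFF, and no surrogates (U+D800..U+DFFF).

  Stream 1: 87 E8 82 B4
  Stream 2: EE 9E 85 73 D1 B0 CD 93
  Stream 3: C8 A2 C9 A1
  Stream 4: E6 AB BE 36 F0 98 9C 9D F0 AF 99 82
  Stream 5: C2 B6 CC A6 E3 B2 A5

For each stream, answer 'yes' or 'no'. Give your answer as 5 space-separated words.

Stream 1: error at byte offset 0. INVALID
Stream 2: decodes cleanly. VALID
Stream 3: decodes cleanly. VALID
Stream 4: decodes cleanly. VALID
Stream 5: decodes cleanly. VALID

Answer: no yes yes yes yes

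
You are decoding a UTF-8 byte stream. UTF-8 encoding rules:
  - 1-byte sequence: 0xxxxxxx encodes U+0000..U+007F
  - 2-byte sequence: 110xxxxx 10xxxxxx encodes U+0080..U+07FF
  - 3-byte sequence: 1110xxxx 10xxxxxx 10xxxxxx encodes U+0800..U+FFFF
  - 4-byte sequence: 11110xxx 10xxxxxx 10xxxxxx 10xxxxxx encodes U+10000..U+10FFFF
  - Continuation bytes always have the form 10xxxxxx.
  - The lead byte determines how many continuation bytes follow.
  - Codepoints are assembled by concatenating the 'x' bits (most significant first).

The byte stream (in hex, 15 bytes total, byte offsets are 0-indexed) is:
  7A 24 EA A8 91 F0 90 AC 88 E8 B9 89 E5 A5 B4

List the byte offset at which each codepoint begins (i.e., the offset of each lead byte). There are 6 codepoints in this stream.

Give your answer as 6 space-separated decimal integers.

Byte[0]=7A: 1-byte ASCII. cp=U+007A
Byte[1]=24: 1-byte ASCII. cp=U+0024
Byte[2]=EA: 3-byte lead, need 2 cont bytes. acc=0xA
Byte[3]=A8: continuation. acc=(acc<<6)|0x28=0x2A8
Byte[4]=91: continuation. acc=(acc<<6)|0x11=0xAA11
Completed: cp=U+AA11 (starts at byte 2)
Byte[5]=F0: 4-byte lead, need 3 cont bytes. acc=0x0
Byte[6]=90: continuation. acc=(acc<<6)|0x10=0x10
Byte[7]=AC: continuation. acc=(acc<<6)|0x2C=0x42C
Byte[8]=88: continuation. acc=(acc<<6)|0x08=0x10B08
Completed: cp=U+10B08 (starts at byte 5)
Byte[9]=E8: 3-byte lead, need 2 cont bytes. acc=0x8
Byte[10]=B9: continuation. acc=(acc<<6)|0x39=0x239
Byte[11]=89: continuation. acc=(acc<<6)|0x09=0x8E49
Completed: cp=U+8E49 (starts at byte 9)
Byte[12]=E5: 3-byte lead, need 2 cont bytes. acc=0x5
Byte[13]=A5: continuation. acc=(acc<<6)|0x25=0x165
Byte[14]=B4: continuation. acc=(acc<<6)|0x34=0x5974
Completed: cp=U+5974 (starts at byte 12)

Answer: 0 1 2 5 9 12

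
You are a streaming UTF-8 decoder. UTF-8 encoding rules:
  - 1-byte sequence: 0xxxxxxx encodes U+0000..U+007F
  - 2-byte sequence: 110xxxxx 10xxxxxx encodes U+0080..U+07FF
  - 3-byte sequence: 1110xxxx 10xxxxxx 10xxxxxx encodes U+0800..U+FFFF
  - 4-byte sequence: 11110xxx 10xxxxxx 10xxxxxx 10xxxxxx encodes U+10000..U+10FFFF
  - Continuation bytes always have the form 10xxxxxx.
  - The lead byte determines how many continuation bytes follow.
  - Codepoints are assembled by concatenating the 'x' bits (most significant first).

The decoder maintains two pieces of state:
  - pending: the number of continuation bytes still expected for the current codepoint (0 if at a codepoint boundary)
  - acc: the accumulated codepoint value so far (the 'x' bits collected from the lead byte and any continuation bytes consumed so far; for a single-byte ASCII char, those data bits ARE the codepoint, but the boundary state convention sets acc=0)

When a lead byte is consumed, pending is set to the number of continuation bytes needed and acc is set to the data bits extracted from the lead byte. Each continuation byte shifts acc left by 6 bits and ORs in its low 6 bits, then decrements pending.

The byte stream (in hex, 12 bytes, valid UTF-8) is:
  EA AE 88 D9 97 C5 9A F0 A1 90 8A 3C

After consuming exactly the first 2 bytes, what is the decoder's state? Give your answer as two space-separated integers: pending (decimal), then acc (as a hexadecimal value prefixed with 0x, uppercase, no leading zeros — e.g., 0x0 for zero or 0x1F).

Byte[0]=EA: 3-byte lead. pending=2, acc=0xA
Byte[1]=AE: continuation. acc=(acc<<6)|0x2E=0x2AE, pending=1

Answer: 1 0x2AE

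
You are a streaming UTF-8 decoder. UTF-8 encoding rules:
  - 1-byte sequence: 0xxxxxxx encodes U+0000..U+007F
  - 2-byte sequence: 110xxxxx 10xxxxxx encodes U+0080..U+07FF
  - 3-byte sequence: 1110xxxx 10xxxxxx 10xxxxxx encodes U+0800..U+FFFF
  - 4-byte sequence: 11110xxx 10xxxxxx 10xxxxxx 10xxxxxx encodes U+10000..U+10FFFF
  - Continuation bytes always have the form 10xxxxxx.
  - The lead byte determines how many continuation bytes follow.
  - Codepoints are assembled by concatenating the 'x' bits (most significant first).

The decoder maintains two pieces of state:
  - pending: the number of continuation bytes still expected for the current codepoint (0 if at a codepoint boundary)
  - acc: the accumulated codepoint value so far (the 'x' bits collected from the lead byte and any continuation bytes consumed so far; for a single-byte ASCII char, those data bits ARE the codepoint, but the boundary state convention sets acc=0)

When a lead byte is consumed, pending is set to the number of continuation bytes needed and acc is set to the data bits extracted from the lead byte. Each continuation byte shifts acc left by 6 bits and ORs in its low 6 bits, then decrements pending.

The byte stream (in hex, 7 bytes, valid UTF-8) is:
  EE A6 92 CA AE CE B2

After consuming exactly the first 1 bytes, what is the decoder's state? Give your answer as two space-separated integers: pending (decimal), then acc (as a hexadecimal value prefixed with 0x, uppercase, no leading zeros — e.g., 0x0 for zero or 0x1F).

Answer: 2 0xE

Derivation:
Byte[0]=EE: 3-byte lead. pending=2, acc=0xE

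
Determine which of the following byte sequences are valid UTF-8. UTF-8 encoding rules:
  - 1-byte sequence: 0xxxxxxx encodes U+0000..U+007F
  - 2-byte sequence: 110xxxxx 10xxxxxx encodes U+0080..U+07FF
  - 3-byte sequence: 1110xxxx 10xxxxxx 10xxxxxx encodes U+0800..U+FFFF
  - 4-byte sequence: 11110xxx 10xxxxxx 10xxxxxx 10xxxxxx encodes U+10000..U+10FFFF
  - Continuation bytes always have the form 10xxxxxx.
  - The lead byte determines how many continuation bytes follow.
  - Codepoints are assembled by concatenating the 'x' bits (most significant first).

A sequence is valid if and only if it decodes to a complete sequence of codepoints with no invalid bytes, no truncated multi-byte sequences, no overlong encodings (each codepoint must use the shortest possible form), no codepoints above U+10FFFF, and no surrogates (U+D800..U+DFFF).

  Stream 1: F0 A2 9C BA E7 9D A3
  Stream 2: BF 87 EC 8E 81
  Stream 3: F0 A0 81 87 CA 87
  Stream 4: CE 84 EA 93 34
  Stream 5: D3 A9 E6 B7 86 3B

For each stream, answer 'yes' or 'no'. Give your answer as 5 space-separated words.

Answer: yes no yes no yes

Derivation:
Stream 1: decodes cleanly. VALID
Stream 2: error at byte offset 0. INVALID
Stream 3: decodes cleanly. VALID
Stream 4: error at byte offset 4. INVALID
Stream 5: decodes cleanly. VALID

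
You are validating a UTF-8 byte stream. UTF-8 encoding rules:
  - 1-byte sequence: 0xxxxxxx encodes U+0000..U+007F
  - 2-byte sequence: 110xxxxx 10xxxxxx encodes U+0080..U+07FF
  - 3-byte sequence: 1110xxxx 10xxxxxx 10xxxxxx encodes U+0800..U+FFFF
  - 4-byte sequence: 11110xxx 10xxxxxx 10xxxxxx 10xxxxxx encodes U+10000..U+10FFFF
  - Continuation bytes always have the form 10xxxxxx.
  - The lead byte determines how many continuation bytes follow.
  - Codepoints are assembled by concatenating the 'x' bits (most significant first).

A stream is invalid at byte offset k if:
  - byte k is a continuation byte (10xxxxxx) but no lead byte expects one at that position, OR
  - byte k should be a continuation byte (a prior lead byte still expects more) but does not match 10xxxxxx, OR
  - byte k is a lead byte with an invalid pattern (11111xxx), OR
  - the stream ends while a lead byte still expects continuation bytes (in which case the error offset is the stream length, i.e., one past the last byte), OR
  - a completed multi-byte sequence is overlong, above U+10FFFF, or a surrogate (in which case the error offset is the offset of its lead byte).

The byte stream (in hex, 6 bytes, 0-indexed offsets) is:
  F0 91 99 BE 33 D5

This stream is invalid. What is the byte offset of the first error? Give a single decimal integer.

Answer: 6

Derivation:
Byte[0]=F0: 4-byte lead, need 3 cont bytes. acc=0x0
Byte[1]=91: continuation. acc=(acc<<6)|0x11=0x11
Byte[2]=99: continuation. acc=(acc<<6)|0x19=0x459
Byte[3]=BE: continuation. acc=(acc<<6)|0x3E=0x1167E
Completed: cp=U+1167E (starts at byte 0)
Byte[4]=33: 1-byte ASCII. cp=U+0033
Byte[5]=D5: 2-byte lead, need 1 cont bytes. acc=0x15
Byte[6]: stream ended, expected continuation. INVALID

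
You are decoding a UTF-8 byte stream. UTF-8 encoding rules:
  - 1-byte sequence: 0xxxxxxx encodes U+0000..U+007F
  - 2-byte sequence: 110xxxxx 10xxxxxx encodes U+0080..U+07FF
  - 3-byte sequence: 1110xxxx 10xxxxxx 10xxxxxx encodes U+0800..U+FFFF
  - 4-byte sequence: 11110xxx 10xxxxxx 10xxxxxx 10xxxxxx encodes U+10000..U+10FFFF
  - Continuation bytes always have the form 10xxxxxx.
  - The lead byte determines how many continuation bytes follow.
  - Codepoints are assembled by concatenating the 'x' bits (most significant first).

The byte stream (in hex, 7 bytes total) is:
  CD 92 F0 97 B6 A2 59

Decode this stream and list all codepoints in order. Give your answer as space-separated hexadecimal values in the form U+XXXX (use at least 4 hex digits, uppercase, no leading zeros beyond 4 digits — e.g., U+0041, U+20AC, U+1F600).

Byte[0]=CD: 2-byte lead, need 1 cont bytes. acc=0xD
Byte[1]=92: continuation. acc=(acc<<6)|0x12=0x352
Completed: cp=U+0352 (starts at byte 0)
Byte[2]=F0: 4-byte lead, need 3 cont bytes. acc=0x0
Byte[3]=97: continuation. acc=(acc<<6)|0x17=0x17
Byte[4]=B6: continuation. acc=(acc<<6)|0x36=0x5F6
Byte[5]=A2: continuation. acc=(acc<<6)|0x22=0x17DA2
Completed: cp=U+17DA2 (starts at byte 2)
Byte[6]=59: 1-byte ASCII. cp=U+0059

Answer: U+0352 U+17DA2 U+0059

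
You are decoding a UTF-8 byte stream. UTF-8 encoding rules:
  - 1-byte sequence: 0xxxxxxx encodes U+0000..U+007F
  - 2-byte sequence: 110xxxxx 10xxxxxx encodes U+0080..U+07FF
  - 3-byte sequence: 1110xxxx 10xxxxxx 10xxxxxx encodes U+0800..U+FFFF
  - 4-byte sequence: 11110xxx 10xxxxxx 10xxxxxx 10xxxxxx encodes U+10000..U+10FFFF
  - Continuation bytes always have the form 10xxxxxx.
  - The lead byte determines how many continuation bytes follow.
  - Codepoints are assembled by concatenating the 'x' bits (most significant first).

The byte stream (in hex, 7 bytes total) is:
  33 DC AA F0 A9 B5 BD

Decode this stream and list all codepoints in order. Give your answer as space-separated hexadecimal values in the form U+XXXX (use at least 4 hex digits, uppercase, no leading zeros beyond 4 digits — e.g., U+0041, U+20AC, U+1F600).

Answer: U+0033 U+072A U+29D7D

Derivation:
Byte[0]=33: 1-byte ASCII. cp=U+0033
Byte[1]=DC: 2-byte lead, need 1 cont bytes. acc=0x1C
Byte[2]=AA: continuation. acc=(acc<<6)|0x2A=0x72A
Completed: cp=U+072A (starts at byte 1)
Byte[3]=F0: 4-byte lead, need 3 cont bytes. acc=0x0
Byte[4]=A9: continuation. acc=(acc<<6)|0x29=0x29
Byte[5]=B5: continuation. acc=(acc<<6)|0x35=0xA75
Byte[6]=BD: continuation. acc=(acc<<6)|0x3D=0x29D7D
Completed: cp=U+29D7D (starts at byte 3)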